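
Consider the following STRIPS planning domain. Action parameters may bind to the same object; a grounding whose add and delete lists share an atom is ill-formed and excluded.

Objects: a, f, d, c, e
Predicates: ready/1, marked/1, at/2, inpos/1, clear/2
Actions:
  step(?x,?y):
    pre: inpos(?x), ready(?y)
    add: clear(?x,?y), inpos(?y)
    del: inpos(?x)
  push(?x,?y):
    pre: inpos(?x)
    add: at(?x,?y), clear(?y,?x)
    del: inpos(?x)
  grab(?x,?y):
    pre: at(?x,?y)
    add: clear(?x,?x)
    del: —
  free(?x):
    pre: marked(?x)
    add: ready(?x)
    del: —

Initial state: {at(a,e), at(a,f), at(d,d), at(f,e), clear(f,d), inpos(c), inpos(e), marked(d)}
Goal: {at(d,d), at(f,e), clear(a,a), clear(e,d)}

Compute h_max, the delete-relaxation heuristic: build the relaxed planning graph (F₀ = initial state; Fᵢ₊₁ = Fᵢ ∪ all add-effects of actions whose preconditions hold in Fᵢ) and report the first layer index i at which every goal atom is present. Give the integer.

F0 = init (8 atoms)
F1 = F0 ∪ {at(c,a), at(c,c), at(c,d), at(c,e), at(c,f), at(e,a), at(e,c), at(e,d), at(e,e), at(e,f), clear(a,a), clear(a,c), clear(a,e), clear(c,c), clear(c,e), clear(d,c), clear(d,d), clear(d,e), clear(e,c), clear(e,e), clear(f,c), clear(f,e), clear(f,f), ready(d)}  (32 atoms)
F2 = F1 ∪ {clear(c,d), clear(e,d), inpos(d)}  (35 atoms)
goal ⊆ F2  ⇒  h_max = 2

2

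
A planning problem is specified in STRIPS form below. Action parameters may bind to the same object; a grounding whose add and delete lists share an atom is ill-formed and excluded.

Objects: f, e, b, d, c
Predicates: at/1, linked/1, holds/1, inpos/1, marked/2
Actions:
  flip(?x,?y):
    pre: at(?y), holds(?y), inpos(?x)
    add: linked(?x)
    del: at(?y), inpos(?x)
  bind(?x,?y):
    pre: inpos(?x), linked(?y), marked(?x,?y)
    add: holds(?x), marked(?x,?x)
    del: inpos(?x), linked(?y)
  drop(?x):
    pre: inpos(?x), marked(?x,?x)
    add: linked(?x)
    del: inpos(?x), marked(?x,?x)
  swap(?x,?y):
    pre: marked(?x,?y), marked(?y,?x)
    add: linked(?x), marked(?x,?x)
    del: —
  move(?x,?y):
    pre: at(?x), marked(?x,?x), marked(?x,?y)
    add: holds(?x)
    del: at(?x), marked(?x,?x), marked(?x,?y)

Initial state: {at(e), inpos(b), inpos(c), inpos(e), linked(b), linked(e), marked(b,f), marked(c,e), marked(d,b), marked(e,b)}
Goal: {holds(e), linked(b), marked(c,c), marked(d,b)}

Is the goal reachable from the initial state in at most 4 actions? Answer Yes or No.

Yes

1. bind(e,b)  →  {at(e), holds(e), inpos(b), inpos(c), linked(e), marked(b,f), marked(c,e), marked(d,b), marked(e,b), marked(e,e)}
2. flip(b,e)  →  {holds(e), inpos(c), linked(b), linked(e), marked(b,f), marked(c,e), marked(d,b), marked(e,b), marked(e,e)}
3. bind(c,e)  →  {holds(c), holds(e), linked(b), marked(b,f), marked(c,c), marked(c,e), marked(d,b), marked(e,b), marked(e,e)}
optimal plan length = 3; 3 ≤ 4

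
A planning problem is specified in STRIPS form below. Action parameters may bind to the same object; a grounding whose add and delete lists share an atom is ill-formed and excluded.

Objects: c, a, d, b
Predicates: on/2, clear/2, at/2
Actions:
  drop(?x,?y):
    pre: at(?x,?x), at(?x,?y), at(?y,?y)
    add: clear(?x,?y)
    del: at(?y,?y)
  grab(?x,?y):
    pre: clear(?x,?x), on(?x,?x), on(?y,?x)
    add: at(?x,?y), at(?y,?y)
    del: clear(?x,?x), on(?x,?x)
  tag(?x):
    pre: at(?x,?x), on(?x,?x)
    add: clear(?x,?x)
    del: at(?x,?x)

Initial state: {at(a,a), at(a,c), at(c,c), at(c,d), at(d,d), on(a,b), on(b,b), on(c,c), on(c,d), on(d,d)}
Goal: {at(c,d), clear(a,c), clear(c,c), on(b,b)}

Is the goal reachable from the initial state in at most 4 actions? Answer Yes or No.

1. drop(c,c)  →  {at(a,a), at(a,c), at(c,d), at(d,d), clear(c,c), on(a,b), on(b,b), on(c,c), on(c,d), on(d,d)}
2. drop(d,d)  →  {at(a,a), at(a,c), at(c,d), clear(c,c), clear(d,d), on(a,b), on(b,b), on(c,c), on(c,d), on(d,d)}
3. grab(d,c)  →  {at(a,a), at(a,c), at(c,c), at(c,d), at(d,c), clear(c,c), on(a,b), on(b,b), on(c,c), on(c,d)}
4. drop(a,c)  →  {at(a,a), at(a,c), at(c,d), at(d,c), clear(a,c), clear(c,c), on(a,b), on(b,b), on(c,c), on(c,d)}
optimal plan length = 4; 4 ≤ 4

Yes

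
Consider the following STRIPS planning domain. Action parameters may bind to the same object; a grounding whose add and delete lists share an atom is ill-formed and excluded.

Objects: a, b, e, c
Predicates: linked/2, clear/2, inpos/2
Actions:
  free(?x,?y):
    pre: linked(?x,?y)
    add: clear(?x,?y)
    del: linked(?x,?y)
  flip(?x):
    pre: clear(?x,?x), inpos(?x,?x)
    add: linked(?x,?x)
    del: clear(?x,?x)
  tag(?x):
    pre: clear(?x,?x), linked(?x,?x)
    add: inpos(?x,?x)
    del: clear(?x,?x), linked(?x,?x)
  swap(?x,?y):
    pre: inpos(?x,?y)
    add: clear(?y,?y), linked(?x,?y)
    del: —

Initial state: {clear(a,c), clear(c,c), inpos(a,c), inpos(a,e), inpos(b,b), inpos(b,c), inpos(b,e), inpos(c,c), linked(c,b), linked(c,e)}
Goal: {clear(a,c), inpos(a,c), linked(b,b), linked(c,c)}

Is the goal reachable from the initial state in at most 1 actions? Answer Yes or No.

No

1. flip(c)  →  {clear(a,c), inpos(a,c), inpos(a,e), inpos(b,b), inpos(b,c), inpos(b,e), inpos(c,c), linked(c,b), linked(c,c), linked(c,e)}
2. swap(b,b)  →  {clear(a,c), clear(b,b), inpos(a,c), inpos(a,e), inpos(b,b), inpos(b,c), inpos(b,e), inpos(c,c), linked(b,b), linked(c,b), linked(c,c), linked(c,e)}
optimal plan length = 2; 2 > 1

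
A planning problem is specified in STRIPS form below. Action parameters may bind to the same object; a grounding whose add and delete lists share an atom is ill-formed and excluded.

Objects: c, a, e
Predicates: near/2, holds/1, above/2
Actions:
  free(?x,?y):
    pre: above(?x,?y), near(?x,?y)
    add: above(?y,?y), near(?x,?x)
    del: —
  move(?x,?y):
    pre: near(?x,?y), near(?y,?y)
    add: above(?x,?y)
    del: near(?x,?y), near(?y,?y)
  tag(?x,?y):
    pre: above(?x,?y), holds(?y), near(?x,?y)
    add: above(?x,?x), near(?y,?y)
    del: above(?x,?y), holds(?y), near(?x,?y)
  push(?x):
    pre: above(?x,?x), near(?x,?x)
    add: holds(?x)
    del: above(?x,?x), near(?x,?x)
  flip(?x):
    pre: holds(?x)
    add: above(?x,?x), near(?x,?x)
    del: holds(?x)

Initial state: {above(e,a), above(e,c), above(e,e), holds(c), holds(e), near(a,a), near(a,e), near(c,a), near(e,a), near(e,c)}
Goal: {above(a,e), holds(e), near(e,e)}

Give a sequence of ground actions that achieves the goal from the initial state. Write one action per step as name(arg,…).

free(e,c); move(a,e); free(e,c)

1. free(e,c)  →  {above(c,c), above(e,a), above(e,c), above(e,e), holds(c), holds(e), near(a,a), near(a,e), near(c,a), near(e,a), near(e,c), near(e,e)}
2. move(a,e)  →  {above(a,e), above(c,c), above(e,a), above(e,c), above(e,e), holds(c), holds(e), near(a,a), near(c,a), near(e,a), near(e,c)}
3. free(e,c)  →  {above(a,e), above(c,c), above(e,a), above(e,c), above(e,e), holds(c), holds(e), near(a,a), near(c,a), near(e,a), near(e,c), near(e,e)}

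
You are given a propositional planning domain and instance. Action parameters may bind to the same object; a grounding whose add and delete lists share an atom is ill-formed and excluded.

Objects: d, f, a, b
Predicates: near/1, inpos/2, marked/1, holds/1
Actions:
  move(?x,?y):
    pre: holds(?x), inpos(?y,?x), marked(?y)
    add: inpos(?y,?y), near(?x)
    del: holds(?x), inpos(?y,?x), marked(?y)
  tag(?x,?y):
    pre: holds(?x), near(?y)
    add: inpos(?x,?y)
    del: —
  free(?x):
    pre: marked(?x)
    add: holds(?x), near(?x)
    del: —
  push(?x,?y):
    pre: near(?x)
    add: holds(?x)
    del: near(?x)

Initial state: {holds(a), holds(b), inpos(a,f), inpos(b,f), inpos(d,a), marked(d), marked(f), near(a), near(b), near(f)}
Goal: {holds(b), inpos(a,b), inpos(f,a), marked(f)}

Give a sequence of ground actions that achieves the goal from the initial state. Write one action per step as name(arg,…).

tag(a,b); free(f); tag(f,a)

1. tag(a,b)  →  {holds(a), holds(b), inpos(a,b), inpos(a,f), inpos(b,f), inpos(d,a), marked(d), marked(f), near(a), near(b), near(f)}
2. free(f)  →  {holds(a), holds(b), holds(f), inpos(a,b), inpos(a,f), inpos(b,f), inpos(d,a), marked(d), marked(f), near(a), near(b), near(f)}
3. tag(f,a)  →  {holds(a), holds(b), holds(f), inpos(a,b), inpos(a,f), inpos(b,f), inpos(d,a), inpos(f,a), marked(d), marked(f), near(a), near(b), near(f)}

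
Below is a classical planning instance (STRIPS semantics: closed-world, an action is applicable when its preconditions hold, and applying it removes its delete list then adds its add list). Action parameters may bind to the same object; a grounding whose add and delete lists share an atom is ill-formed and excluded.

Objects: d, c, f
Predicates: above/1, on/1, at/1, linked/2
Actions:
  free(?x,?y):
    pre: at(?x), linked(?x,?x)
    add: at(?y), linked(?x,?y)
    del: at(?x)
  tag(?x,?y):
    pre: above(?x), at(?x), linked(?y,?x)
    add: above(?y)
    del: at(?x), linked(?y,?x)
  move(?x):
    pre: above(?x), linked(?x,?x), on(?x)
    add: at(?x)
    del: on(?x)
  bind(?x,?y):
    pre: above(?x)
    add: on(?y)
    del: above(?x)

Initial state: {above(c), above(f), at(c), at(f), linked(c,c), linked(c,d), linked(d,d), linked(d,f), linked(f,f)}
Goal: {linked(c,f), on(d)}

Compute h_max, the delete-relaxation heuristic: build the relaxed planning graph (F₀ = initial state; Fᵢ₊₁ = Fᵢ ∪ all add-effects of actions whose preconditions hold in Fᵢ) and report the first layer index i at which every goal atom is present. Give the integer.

F0 = init (9 atoms)
F1 = F0 ∪ {above(d), at(d), linked(c,f), linked(f,c), linked(f,d), on(c), on(d), on(f)}  (17 atoms)
goal ⊆ F1  ⇒  h_max = 1

1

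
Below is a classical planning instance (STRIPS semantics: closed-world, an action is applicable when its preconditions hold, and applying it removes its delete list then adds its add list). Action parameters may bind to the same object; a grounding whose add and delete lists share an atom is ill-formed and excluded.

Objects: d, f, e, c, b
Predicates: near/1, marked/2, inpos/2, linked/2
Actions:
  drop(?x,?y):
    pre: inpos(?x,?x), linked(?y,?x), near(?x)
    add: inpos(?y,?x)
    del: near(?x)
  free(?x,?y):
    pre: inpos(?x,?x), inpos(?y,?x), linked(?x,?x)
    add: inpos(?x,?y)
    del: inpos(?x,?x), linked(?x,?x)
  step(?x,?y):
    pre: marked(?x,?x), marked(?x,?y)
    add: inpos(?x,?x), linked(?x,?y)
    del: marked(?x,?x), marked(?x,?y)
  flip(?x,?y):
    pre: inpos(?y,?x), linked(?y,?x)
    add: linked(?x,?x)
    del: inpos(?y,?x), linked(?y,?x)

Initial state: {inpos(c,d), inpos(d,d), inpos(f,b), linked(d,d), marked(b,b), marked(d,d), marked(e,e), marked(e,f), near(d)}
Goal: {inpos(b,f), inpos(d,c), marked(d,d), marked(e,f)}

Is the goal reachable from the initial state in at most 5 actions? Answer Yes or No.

1. free(d,c)  →  {inpos(c,d), inpos(d,c), inpos(f,b), marked(b,b), marked(d,d), marked(e,e), marked(e,f), near(d)}
2. step(b,b)  →  {inpos(b,b), inpos(c,d), inpos(d,c), inpos(f,b), linked(b,b), marked(d,d), marked(e,e), marked(e,f), near(d)}
3. free(b,f)  →  {inpos(b,f), inpos(c,d), inpos(d,c), inpos(f,b), marked(d,d), marked(e,e), marked(e,f), near(d)}
optimal plan length = 3; 3 ≤ 5

Yes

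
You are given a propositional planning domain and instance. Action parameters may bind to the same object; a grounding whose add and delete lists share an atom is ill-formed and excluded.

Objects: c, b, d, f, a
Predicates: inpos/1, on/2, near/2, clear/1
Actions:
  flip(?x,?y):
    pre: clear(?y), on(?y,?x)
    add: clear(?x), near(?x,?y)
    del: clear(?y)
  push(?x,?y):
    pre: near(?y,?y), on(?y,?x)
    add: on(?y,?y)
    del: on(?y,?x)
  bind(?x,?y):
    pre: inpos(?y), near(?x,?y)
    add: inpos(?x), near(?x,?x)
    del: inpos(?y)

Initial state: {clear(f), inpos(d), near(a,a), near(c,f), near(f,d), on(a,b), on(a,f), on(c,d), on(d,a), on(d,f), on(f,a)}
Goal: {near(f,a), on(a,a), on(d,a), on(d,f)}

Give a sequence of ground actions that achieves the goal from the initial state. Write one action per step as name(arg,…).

flip(a,f); flip(f,a); push(b,a)

1. flip(a,f)  →  {clear(a), inpos(d), near(a,a), near(a,f), near(c,f), near(f,d), on(a,b), on(a,f), on(c,d), on(d,a), on(d,f), on(f,a)}
2. flip(f,a)  →  {clear(f), inpos(d), near(a,a), near(a,f), near(c,f), near(f,a), near(f,d), on(a,b), on(a,f), on(c,d), on(d,a), on(d,f), on(f,a)}
3. push(b,a)  →  {clear(f), inpos(d), near(a,a), near(a,f), near(c,f), near(f,a), near(f,d), on(a,a), on(a,f), on(c,d), on(d,a), on(d,f), on(f,a)}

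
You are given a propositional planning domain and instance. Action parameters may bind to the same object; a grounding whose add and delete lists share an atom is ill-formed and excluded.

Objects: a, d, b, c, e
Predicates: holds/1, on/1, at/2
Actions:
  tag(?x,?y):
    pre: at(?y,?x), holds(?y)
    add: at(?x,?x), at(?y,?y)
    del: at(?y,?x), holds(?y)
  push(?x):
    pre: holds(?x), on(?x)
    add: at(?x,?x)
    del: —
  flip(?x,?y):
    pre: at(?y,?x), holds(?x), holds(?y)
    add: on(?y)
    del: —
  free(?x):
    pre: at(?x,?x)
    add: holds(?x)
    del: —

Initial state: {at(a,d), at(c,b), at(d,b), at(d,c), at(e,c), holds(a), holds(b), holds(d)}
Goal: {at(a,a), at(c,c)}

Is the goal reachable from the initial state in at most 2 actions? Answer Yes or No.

Yes

1. tag(d,a)  →  {at(a,a), at(c,b), at(d,b), at(d,c), at(d,d), at(e,c), holds(b), holds(d)}
2. tag(c,d)  →  {at(a,a), at(c,b), at(c,c), at(d,b), at(d,d), at(e,c), holds(b)}
optimal plan length = 2; 2 ≤ 2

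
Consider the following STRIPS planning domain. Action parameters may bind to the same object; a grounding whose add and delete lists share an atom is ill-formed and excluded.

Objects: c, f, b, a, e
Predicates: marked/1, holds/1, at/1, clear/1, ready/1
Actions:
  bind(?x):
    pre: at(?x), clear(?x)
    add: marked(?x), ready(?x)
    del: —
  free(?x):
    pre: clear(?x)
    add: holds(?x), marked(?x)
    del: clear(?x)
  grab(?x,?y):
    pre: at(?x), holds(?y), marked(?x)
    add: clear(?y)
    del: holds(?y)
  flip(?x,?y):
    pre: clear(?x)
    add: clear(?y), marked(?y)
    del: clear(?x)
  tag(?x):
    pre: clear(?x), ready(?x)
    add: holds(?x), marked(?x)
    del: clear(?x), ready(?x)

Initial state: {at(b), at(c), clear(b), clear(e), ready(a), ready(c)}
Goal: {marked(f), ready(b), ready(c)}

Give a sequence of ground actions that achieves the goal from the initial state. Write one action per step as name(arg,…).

bind(b); flip(b,f)

1. bind(b)  →  {at(b), at(c), clear(b), clear(e), marked(b), ready(a), ready(b), ready(c)}
2. flip(b,f)  →  {at(b), at(c), clear(e), clear(f), marked(b), marked(f), ready(a), ready(b), ready(c)}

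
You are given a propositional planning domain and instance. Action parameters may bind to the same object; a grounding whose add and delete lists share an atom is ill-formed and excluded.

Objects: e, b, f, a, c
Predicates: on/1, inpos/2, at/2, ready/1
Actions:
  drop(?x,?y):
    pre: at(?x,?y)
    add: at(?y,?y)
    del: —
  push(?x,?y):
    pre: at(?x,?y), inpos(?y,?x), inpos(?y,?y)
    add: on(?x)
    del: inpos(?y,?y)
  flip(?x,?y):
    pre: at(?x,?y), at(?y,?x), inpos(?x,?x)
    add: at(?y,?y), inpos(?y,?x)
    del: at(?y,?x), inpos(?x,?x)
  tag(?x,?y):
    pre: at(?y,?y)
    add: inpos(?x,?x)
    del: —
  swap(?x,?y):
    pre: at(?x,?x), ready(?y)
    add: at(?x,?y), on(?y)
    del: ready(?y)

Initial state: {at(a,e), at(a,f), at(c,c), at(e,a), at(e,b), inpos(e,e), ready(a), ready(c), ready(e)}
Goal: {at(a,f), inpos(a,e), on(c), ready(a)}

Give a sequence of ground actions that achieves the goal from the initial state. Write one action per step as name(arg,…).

1. flip(e,a)  →  {at(a,a), at(a,f), at(c,c), at(e,a), at(e,b), inpos(a,e), ready(a), ready(c), ready(e)}
2. swap(a,c)  →  {at(a,a), at(a,c), at(a,f), at(c,c), at(e,a), at(e,b), inpos(a,e), on(c), ready(a), ready(e)}

flip(e,a); swap(a,c)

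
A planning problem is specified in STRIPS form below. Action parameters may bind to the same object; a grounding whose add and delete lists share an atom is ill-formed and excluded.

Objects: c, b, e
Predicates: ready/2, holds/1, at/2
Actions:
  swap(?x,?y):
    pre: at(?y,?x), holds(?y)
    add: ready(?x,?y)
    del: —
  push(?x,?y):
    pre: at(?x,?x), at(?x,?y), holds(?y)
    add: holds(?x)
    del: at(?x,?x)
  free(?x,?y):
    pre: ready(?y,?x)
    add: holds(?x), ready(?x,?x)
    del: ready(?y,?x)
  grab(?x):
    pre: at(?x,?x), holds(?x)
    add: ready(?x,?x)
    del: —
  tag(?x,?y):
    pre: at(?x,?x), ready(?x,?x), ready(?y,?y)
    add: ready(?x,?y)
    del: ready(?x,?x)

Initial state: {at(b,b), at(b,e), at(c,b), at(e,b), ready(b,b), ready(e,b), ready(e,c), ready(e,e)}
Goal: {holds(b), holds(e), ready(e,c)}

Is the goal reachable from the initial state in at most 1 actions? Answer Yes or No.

No

1. free(b,e)  →  {at(b,b), at(b,e), at(c,b), at(e,b), holds(b), ready(b,b), ready(e,c), ready(e,e)}
2. tag(b,e)  →  {at(b,b), at(b,e), at(c,b), at(e,b), holds(b), ready(b,e), ready(e,c), ready(e,e)}
3. free(e,b)  →  {at(b,b), at(b,e), at(c,b), at(e,b), holds(b), holds(e), ready(e,c), ready(e,e)}
optimal plan length = 3; 3 > 1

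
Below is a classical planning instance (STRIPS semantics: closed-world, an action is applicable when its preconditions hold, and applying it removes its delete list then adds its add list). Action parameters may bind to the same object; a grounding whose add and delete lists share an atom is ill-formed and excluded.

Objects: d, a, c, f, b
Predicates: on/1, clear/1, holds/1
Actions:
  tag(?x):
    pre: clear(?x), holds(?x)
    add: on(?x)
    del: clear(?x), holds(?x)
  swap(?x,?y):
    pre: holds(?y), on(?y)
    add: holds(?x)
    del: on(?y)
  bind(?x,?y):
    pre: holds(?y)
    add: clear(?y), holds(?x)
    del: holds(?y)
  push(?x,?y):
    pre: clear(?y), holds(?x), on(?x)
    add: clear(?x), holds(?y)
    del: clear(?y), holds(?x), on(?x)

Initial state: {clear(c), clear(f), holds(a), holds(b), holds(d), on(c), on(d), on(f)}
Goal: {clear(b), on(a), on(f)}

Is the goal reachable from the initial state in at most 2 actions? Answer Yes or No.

1. bind(d,a)  →  {clear(a), clear(c), clear(f), holds(b), holds(d), on(c), on(d), on(f)}
2. bind(a,b)  →  {clear(a), clear(b), clear(c), clear(f), holds(a), holds(d), on(c), on(d), on(f)}
3. tag(a)  →  {clear(b), clear(c), clear(f), holds(d), on(a), on(c), on(d), on(f)}
optimal plan length = 3; 3 > 2

No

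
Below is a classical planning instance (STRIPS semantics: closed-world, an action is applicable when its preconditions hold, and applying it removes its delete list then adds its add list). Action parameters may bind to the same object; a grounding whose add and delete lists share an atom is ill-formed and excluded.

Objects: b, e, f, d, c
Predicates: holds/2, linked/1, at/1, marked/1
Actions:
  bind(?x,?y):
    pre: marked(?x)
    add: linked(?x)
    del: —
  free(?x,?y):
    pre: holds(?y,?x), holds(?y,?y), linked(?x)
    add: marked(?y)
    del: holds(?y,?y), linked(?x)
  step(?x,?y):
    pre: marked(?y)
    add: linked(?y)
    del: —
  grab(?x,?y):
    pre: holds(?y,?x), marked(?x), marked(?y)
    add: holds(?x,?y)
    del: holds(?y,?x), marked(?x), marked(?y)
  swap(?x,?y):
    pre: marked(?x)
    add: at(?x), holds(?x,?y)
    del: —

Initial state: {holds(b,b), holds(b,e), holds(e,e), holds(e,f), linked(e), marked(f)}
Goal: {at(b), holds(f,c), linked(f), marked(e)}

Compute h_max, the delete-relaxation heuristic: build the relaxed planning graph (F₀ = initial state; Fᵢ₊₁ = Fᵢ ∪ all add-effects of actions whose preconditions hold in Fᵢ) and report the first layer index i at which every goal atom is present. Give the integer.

F0 = init (6 atoms)
F1 = F0 ∪ {at(f), holds(f,b), holds(f,c), holds(f,d), holds(f,e), holds(f,f), linked(f), marked(b), marked(e)}  (15 atoms)
F2 = F1 ∪ {at(b), at(e), holds(b,c), holds(b,d), holds(b,f), holds(e,b), holds(e,c), holds(e,d), linked(b)}  (24 atoms)
goal ⊆ F2  ⇒  h_max = 2

2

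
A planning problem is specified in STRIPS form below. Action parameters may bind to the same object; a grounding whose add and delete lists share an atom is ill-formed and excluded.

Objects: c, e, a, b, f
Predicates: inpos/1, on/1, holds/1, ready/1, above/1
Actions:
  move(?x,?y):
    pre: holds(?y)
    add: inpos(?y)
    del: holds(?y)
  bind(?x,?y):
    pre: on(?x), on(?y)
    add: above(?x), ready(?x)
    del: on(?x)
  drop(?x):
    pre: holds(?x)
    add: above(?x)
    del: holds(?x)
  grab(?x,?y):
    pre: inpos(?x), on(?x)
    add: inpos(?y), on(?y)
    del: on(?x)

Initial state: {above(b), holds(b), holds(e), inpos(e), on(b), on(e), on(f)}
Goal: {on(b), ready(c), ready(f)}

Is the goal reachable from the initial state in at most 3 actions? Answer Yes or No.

Yes

1. bind(f,e)  →  {above(b), above(f), holds(b), holds(e), inpos(e), on(b), on(e), ready(f)}
2. grab(e,c)  →  {above(b), above(f), holds(b), holds(e), inpos(c), inpos(e), on(b), on(c), ready(f)}
3. bind(c,c)  →  {above(b), above(c), above(f), holds(b), holds(e), inpos(c), inpos(e), on(b), ready(c), ready(f)}
optimal plan length = 3; 3 ≤ 3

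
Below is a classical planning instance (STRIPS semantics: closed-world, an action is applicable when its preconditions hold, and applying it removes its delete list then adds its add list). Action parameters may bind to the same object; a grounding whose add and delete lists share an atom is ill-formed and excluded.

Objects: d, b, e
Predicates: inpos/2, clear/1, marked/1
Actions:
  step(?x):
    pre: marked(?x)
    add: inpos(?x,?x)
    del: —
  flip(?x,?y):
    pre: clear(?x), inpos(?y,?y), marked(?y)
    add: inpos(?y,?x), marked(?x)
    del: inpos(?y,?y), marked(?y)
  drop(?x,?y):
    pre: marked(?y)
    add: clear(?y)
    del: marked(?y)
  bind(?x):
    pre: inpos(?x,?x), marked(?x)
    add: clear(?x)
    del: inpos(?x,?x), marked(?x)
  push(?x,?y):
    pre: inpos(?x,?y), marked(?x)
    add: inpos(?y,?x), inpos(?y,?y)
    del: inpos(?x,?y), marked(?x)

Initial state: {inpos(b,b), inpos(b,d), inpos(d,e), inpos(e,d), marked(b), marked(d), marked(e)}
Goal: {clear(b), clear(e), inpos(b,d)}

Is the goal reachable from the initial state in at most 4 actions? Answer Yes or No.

1. drop(d,b)  →  {clear(b), inpos(b,b), inpos(b,d), inpos(d,e), inpos(e,d), marked(d), marked(e)}
2. drop(d,e)  →  {clear(b), clear(e), inpos(b,b), inpos(b,d), inpos(d,e), inpos(e,d), marked(d)}
optimal plan length = 2; 2 ≤ 4

Yes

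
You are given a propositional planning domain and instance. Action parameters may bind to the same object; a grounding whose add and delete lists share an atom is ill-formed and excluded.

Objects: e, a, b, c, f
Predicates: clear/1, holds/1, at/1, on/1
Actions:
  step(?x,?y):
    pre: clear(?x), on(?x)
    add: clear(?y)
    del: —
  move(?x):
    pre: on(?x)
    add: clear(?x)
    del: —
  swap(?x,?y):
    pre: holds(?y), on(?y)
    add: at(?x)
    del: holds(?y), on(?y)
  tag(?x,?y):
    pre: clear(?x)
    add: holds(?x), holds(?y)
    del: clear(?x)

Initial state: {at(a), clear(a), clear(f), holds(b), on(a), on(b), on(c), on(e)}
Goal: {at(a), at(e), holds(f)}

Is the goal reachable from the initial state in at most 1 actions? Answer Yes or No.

No

1. swap(e,b)  →  {at(a), at(e), clear(a), clear(f), on(a), on(c), on(e)}
2. tag(a,f)  →  {at(a), at(e), clear(f), holds(a), holds(f), on(a), on(c), on(e)}
optimal plan length = 2; 2 > 1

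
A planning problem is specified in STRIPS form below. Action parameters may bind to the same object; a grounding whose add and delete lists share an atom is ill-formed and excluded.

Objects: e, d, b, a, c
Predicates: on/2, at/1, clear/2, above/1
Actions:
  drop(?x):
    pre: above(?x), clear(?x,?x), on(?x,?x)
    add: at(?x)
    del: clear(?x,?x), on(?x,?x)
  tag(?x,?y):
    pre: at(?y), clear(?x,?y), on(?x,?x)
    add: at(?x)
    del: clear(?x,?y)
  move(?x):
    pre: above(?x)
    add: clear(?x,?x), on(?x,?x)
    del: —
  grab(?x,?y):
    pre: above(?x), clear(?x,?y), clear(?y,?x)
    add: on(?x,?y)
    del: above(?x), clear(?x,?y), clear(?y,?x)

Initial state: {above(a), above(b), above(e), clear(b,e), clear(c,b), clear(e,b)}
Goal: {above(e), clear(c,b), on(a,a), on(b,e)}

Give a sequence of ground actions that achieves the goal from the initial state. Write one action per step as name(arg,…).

1. move(a)  →  {above(a), above(b), above(e), clear(a,a), clear(b,e), clear(c,b), clear(e,b), on(a,a)}
2. grab(b,e)  →  {above(a), above(e), clear(a,a), clear(c,b), on(a,a), on(b,e)}

move(a); grab(b,e)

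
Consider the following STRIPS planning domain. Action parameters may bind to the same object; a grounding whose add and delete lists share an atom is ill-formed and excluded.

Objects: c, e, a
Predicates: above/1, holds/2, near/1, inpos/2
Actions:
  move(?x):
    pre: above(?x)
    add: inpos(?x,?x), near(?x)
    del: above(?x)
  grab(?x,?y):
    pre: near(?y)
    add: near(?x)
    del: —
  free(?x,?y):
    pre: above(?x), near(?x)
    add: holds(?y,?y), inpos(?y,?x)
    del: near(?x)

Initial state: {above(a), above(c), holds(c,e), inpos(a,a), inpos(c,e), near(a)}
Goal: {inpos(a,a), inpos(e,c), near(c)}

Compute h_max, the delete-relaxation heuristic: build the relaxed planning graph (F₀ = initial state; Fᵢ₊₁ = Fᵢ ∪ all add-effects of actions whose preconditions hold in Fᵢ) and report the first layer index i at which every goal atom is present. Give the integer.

2

F0 = init (6 atoms)
F1 = F0 ∪ {holds(a,a), holds(c,c), holds(e,e), inpos(c,a), inpos(c,c), inpos(e,a), near(c), near(e)}  (14 atoms)
F2 = F1 ∪ {inpos(a,c), inpos(e,c)}  (16 atoms)
goal ⊆ F2  ⇒  h_max = 2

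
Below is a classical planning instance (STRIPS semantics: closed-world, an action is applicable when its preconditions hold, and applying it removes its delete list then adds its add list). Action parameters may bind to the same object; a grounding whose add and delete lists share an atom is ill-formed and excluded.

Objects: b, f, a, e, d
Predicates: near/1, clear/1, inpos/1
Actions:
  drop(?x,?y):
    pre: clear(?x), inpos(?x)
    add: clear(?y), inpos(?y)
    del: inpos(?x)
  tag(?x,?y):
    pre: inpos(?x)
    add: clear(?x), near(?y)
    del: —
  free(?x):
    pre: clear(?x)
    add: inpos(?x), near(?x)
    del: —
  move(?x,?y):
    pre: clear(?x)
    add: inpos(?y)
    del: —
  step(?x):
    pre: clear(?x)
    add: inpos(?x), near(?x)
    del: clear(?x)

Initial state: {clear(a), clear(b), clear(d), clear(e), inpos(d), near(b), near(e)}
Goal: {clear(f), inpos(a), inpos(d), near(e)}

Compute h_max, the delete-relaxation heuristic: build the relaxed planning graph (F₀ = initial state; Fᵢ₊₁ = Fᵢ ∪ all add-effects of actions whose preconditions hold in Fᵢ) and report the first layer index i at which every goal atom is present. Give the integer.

1

F0 = init (7 atoms)
F1 = F0 ∪ {clear(f), inpos(a), inpos(b), inpos(e), inpos(f), near(a), near(d), near(f)}  (15 atoms)
goal ⊆ F1  ⇒  h_max = 1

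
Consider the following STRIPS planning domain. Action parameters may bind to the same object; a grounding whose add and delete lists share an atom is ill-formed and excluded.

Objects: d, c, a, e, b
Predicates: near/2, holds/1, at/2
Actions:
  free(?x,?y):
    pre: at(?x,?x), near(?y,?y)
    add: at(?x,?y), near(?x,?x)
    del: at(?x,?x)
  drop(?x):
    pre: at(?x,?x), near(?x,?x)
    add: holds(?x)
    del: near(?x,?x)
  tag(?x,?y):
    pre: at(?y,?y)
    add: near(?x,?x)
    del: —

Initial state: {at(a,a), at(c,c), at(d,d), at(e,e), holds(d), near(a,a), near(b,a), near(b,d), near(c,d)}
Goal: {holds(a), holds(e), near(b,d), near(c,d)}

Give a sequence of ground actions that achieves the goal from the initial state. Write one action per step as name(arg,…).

drop(a); tag(e,d); drop(e)

1. drop(a)  →  {at(a,a), at(c,c), at(d,d), at(e,e), holds(a), holds(d), near(b,a), near(b,d), near(c,d)}
2. tag(e,d)  →  {at(a,a), at(c,c), at(d,d), at(e,e), holds(a), holds(d), near(b,a), near(b,d), near(c,d), near(e,e)}
3. drop(e)  →  {at(a,a), at(c,c), at(d,d), at(e,e), holds(a), holds(d), holds(e), near(b,a), near(b,d), near(c,d)}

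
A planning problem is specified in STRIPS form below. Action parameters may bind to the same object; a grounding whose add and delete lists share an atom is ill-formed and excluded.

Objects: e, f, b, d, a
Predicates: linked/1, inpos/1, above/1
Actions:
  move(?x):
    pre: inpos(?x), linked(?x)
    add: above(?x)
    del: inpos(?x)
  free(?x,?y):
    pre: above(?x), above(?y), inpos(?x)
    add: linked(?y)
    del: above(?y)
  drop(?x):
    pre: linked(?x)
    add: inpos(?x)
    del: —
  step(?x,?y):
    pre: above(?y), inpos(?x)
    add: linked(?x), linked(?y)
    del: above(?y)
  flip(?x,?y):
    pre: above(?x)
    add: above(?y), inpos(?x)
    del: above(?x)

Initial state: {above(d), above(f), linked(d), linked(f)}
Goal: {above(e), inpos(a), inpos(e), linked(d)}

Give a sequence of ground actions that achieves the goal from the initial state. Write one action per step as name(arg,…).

1. flip(f,e)  →  {above(d), above(e), inpos(f), linked(d), linked(f)}
2. flip(e,a)  →  {above(a), above(d), inpos(e), inpos(f), linked(d), linked(f)}
3. flip(a,e)  →  {above(d), above(e), inpos(a), inpos(e), inpos(f), linked(d), linked(f)}

flip(f,e); flip(e,a); flip(a,e)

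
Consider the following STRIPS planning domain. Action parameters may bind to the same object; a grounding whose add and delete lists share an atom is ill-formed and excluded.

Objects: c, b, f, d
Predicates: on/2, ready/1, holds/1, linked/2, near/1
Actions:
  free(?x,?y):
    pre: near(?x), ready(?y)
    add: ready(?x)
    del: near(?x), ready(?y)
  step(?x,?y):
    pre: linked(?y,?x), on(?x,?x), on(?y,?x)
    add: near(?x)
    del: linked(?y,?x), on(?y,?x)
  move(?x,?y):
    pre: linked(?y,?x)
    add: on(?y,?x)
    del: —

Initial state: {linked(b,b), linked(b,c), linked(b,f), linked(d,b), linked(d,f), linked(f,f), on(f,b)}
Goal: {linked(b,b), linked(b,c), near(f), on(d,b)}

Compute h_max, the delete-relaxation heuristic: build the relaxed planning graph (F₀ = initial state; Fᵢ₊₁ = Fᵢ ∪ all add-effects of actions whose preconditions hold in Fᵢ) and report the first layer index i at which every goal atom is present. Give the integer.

F0 = init (7 atoms)
F1 = F0 ∪ {on(b,b), on(b,c), on(b,f), on(d,b), on(d,f), on(f,f)}  (13 atoms)
F2 = F1 ∪ {near(b), near(f)}  (15 atoms)
goal ⊆ F2  ⇒  h_max = 2

2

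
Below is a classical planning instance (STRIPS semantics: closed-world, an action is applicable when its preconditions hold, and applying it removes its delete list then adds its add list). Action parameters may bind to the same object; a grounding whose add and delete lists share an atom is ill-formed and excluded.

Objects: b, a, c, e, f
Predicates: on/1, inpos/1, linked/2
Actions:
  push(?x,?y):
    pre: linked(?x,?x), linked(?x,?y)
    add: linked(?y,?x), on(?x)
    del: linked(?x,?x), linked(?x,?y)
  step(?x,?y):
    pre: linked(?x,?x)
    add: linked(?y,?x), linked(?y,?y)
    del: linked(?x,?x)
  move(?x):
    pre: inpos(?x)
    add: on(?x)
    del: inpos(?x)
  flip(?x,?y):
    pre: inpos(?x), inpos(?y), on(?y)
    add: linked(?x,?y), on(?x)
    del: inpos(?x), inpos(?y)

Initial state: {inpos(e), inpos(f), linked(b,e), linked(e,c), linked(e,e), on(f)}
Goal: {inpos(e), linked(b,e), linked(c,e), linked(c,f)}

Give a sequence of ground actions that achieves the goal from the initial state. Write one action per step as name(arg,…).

1. push(e,c)  →  {inpos(e), inpos(f), linked(b,e), linked(c,e), on(e), on(f)}
2. flip(f,f)  →  {inpos(e), linked(b,e), linked(c,e), linked(f,f), on(e), on(f)}
3. step(f,c)  →  {inpos(e), linked(b,e), linked(c,c), linked(c,e), linked(c,f), on(e), on(f)}

push(e,c); flip(f,f); step(f,c)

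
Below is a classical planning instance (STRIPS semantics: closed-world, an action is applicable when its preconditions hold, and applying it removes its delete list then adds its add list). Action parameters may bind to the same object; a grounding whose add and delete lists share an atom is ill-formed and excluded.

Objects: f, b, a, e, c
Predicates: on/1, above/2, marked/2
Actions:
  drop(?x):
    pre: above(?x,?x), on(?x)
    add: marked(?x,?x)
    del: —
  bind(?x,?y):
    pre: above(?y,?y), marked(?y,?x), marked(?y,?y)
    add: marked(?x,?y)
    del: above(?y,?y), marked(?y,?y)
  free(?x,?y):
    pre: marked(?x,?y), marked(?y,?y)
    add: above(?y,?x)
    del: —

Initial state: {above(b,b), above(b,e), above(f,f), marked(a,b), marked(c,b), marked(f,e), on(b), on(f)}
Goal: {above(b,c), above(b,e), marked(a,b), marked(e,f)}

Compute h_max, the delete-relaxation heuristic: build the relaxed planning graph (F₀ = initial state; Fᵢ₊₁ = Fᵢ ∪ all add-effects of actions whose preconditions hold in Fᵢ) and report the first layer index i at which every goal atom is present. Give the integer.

F0 = init (8 atoms)
F1 = F0 ∪ {marked(b,b), marked(f,f)}  (10 atoms)
F2 = F1 ∪ {above(b,a), above(b,c), marked(e,f)}  (13 atoms)
goal ⊆ F2  ⇒  h_max = 2

2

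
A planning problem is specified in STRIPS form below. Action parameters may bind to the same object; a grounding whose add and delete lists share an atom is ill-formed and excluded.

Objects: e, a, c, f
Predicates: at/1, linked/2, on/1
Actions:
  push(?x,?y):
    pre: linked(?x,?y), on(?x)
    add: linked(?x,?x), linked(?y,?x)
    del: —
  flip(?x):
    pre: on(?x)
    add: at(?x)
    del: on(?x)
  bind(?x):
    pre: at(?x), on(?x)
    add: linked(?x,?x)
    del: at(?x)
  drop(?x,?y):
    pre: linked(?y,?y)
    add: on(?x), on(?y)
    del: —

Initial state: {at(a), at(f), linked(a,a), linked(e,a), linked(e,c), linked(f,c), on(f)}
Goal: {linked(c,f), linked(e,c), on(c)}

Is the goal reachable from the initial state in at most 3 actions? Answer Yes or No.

Yes

1. push(f,c)  →  {at(a), at(f), linked(a,a), linked(c,f), linked(e,a), linked(e,c), linked(f,c), linked(f,f), on(f)}
2. drop(c,a)  →  {at(a), at(f), linked(a,a), linked(c,f), linked(e,a), linked(e,c), linked(f,c), linked(f,f), on(a), on(c), on(f)}
optimal plan length = 2; 2 ≤ 3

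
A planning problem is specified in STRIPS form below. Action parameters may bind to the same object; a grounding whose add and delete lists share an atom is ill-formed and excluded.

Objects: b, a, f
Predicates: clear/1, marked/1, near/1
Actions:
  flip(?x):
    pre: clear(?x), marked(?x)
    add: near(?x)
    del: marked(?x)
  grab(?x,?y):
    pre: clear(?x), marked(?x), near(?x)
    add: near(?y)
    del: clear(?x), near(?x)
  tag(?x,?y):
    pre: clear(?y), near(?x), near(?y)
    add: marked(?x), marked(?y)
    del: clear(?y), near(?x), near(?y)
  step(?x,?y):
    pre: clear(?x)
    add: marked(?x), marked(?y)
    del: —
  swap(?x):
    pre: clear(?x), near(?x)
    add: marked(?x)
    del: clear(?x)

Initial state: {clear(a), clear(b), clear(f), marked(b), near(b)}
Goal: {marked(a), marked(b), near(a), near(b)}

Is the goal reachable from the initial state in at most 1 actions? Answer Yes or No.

No

1. step(b,a)  →  {clear(a), clear(b), clear(f), marked(a), marked(b), near(b)}
2. flip(a)  →  {clear(a), clear(b), clear(f), marked(b), near(a), near(b)}
3. step(b,a)  →  {clear(a), clear(b), clear(f), marked(a), marked(b), near(a), near(b)}
optimal plan length = 3; 3 > 1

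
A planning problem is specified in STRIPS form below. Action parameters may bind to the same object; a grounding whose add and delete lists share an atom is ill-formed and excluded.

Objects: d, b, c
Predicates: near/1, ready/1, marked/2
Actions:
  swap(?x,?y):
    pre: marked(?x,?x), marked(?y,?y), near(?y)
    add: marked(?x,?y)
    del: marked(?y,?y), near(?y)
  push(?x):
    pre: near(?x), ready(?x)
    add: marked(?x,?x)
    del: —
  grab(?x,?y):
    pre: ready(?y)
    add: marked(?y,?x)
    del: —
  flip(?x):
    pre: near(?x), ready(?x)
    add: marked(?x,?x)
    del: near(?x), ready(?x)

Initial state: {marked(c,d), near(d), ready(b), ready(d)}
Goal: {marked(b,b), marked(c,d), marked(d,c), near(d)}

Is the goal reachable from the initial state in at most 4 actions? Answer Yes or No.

1. grab(b,b)  →  {marked(b,b), marked(c,d), near(d), ready(b), ready(d)}
2. grab(c,d)  →  {marked(b,b), marked(c,d), marked(d,c), near(d), ready(b), ready(d)}
optimal plan length = 2; 2 ≤ 4

Yes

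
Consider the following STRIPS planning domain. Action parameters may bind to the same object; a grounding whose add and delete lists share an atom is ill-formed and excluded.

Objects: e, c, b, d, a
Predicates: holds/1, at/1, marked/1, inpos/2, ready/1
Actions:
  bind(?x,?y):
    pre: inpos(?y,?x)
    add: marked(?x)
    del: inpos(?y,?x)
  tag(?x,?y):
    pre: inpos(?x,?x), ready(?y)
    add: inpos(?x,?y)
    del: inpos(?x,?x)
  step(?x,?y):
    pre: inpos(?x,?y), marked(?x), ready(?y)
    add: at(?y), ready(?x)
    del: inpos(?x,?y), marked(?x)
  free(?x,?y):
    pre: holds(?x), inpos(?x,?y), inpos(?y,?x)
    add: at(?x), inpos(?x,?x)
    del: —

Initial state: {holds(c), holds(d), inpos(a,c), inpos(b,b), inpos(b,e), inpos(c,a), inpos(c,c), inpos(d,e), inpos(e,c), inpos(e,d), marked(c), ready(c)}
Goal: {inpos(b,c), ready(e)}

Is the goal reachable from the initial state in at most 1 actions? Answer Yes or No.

No

1. bind(e,b)  →  {holds(c), holds(d), inpos(a,c), inpos(b,b), inpos(c,a), inpos(c,c), inpos(d,e), inpos(e,c), inpos(e,d), marked(c), marked(e), ready(c)}
2. tag(b,c)  →  {holds(c), holds(d), inpos(a,c), inpos(b,c), inpos(c,a), inpos(c,c), inpos(d,e), inpos(e,c), inpos(e,d), marked(c), marked(e), ready(c)}
3. step(e,c)  →  {at(c), holds(c), holds(d), inpos(a,c), inpos(b,c), inpos(c,a), inpos(c,c), inpos(d,e), inpos(e,d), marked(c), ready(c), ready(e)}
optimal plan length = 3; 3 > 1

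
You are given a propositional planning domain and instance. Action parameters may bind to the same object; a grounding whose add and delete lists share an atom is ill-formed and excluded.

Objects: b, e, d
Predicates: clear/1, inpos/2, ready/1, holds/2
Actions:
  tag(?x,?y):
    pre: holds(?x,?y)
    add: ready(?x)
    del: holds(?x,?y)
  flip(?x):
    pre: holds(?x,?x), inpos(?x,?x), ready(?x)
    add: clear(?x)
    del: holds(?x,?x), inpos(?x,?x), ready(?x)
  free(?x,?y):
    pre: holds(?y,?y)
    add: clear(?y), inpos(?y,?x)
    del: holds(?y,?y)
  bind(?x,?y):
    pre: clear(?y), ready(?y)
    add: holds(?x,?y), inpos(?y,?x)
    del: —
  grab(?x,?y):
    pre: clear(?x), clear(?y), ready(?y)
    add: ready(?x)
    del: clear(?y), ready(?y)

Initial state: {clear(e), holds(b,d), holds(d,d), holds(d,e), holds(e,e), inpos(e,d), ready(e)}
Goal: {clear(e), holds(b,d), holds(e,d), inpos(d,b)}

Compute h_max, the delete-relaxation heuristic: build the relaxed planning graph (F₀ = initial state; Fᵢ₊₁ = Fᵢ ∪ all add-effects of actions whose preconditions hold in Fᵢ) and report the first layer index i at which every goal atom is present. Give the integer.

2

F0 = init (7 atoms)
F1 = F0 ∪ {clear(d), holds(b,e), inpos(d,b), inpos(d,d), inpos(d,e), inpos(e,b), inpos(e,e), ready(b), ready(d)}  (16 atoms)
F2 = F1 ∪ {holds(e,d)}  (17 atoms)
goal ⊆ F2  ⇒  h_max = 2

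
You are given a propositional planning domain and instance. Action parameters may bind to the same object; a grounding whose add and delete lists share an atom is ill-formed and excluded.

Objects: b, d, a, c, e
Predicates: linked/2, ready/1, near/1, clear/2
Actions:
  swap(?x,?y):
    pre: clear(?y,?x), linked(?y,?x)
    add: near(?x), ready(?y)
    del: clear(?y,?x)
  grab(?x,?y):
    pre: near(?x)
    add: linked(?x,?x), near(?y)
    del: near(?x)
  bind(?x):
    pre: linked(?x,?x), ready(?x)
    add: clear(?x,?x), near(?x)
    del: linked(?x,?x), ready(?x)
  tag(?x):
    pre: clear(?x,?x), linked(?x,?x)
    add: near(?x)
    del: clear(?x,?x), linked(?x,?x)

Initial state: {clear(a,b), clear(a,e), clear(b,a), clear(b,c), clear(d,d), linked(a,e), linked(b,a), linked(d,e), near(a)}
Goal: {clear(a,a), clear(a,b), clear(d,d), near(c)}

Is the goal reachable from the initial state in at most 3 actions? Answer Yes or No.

Yes

1. swap(e,a)  →  {clear(a,b), clear(b,a), clear(b,c), clear(d,d), linked(a,e), linked(b,a), linked(d,e), near(a), near(e), ready(a)}
2. grab(a,c)  →  {clear(a,b), clear(b,a), clear(b,c), clear(d,d), linked(a,a), linked(a,e), linked(b,a), linked(d,e), near(c), near(e), ready(a)}
3. bind(a)  →  {clear(a,a), clear(a,b), clear(b,a), clear(b,c), clear(d,d), linked(a,e), linked(b,a), linked(d,e), near(a), near(c), near(e)}
optimal plan length = 3; 3 ≤ 3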